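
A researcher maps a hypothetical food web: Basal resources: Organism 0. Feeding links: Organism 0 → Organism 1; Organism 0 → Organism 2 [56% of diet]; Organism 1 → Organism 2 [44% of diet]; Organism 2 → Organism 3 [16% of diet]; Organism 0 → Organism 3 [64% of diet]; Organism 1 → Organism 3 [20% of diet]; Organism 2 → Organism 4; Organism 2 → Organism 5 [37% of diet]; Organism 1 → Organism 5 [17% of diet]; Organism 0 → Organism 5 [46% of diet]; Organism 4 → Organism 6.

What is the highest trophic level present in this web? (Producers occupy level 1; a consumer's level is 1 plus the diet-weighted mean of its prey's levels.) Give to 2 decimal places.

4.44

Organism 1: 1 + 1 = 2
Organism 2: 1 + (0.56×1 + 0.44×2) = 2.44
Organism 3: 1 + (0.16×2.44 + 0.64×1 + 0.2×2) = 2.4304
Organism 4: 1 + 2.44 = 3.44
Organism 5: 1 + (0.37×2.44 + 0.17×2 + 0.46×1) = 2.7028
Organism 6: 1 + 3.44 = 4.44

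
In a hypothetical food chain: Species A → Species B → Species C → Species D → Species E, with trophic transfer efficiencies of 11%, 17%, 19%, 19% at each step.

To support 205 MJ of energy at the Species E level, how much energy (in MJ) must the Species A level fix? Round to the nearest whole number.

303672 MJ

Cumulative transfer efficiency: 0.11 × 0.17 × 0.19 × 0.19 = 0.00067507
Species A energy = 205 / 0.00067507 = 303672 MJ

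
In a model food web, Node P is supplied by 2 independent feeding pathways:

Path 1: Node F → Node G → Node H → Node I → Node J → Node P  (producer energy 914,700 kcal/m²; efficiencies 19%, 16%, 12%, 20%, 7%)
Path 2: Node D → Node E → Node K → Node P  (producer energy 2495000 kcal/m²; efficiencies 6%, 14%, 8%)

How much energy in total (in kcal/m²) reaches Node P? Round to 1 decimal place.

1723.4 kcal/m²

Path 1: 914700 × 0.19 × 0.16 × 0.12 × 0.2 × 0.07 = 46.7155584 kcal/m²
Path 2: 2495000 × 0.06 × 0.14 × 0.08 = 1676.64 kcal/m²
Total at Node P: 46.7155584 + 1676.64 = 1723.3555584 kcal/m²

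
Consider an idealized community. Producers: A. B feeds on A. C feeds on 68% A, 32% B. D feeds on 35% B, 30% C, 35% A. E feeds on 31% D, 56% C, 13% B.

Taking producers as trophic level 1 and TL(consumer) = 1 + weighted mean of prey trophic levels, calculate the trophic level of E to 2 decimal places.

B: 1 + 1 = 2
C: 1 + (0.68×1 + 0.32×2) = 2.32
D: 1 + (0.35×2 + 0.3×2.32 + 0.35×1) = 2.746
E: 1 + (0.31×2.746 + 0.56×2.32 + 0.13×2) = 3.41046

3.41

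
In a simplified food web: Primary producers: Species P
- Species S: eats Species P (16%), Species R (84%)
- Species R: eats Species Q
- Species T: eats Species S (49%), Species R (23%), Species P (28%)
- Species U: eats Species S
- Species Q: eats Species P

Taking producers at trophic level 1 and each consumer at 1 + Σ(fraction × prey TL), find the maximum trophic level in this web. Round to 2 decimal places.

4.68

Species Q: 1 + 1 = 2
Species R: 1 + 2 = 3
Species S: 1 + (0.16×1 + 0.84×3) = 3.68
Species T: 1 + (0.49×3.68 + 0.23×3 + 0.28×1) = 3.7732
Species U: 1 + 3.68 = 4.68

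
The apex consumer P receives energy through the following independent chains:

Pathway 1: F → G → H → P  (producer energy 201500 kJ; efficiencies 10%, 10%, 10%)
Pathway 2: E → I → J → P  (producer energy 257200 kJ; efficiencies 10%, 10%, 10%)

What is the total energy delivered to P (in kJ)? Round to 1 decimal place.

Pathway 1: 201500 × 0.1 × 0.1 × 0.1 = 201.5 kJ
Pathway 2: 257200 × 0.1 × 0.1 × 0.1 = 257.2 kJ
Total at P: 201.5 + 257.2 = 458.7 kJ

458.7 kJ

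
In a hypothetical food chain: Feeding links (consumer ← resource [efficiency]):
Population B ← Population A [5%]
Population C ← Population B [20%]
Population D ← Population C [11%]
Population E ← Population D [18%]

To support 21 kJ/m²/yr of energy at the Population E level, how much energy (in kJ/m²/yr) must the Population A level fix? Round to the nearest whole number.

Cumulative transfer efficiency: 0.05 × 0.2 × 0.11 × 0.18 = 0.000198
Population A energy = 21 / 0.000198 = 106061 kJ/m²/yr

106061 kJ/m²/yr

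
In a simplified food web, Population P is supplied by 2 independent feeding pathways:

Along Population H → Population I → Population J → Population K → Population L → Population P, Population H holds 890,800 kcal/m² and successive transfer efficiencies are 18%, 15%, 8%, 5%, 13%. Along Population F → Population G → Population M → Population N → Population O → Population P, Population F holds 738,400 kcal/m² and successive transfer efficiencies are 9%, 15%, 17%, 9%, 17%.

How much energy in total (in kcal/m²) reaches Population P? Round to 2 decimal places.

Via Population H: 890800 × 0.18 × 0.15 × 0.08 × 0.05 × 0.13 = 12.506832 kcal/m²
Via Population F: 738400 × 0.09 × 0.15 × 0.17 × 0.09 × 0.17 = 25.9278084 kcal/m²
Total at Population P: 12.506832 + 25.9278084 = 38.4346404 kcal/m²

38.43 kcal/m²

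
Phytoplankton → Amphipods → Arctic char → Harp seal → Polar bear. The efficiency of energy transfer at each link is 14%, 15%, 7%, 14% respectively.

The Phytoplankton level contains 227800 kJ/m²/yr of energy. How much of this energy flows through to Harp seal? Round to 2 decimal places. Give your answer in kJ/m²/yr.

Amphipods: 227800 × 0.14 = 31892 kJ/m²/yr
Arctic char: 31892 × 0.15 = 4783.8 kJ/m²/yr
Harp seal: 4783.8 × 0.07 = 334.866 kJ/m²/yr

334.87 kJ/m²/yr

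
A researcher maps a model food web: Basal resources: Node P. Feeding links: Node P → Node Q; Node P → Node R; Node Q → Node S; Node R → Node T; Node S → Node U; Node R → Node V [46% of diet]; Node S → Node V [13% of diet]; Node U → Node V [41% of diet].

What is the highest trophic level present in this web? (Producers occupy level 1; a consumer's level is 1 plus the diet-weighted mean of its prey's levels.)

4

Node Q: 1 + 1 = 2
Node R: 1 + 1 = 2
Node S: 1 + 2 = 3
Node T: 1 + 2 = 3
Node U: 1 + 3 = 4
Node V: 1 + (0.46×2 + 0.13×3 + 0.41×4) = 3.95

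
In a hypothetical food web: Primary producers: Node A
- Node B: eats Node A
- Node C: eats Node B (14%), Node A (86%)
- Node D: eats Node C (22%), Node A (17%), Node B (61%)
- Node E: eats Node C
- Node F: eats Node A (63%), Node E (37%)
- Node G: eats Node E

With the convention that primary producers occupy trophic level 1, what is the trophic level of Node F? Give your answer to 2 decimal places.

2.79

Node B: 1 + 1 = 2
Node C: 1 + (0.14×2 + 0.86×1) = 2.14
Node D: 1 + (0.22×2.14 + 0.17×1 + 0.61×2) = 2.8608
Node E: 1 + 2.14 = 3.14
Node F: 1 + (0.63×1 + 0.37×3.14) = 2.7918
Node G: 1 + 3.14 = 4.14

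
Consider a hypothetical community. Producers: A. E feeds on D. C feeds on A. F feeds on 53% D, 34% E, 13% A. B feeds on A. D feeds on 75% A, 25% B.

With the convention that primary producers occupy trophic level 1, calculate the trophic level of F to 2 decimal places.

B: 1 + 1 = 2
C: 1 + 1 = 2
D: 1 + (0.75×1 + 0.25×2) = 2.25
E: 1 + 2.25 = 3.25
F: 1 + (0.53×2.25 + 0.34×3.25 + 0.13×1) = 3.4275

3.43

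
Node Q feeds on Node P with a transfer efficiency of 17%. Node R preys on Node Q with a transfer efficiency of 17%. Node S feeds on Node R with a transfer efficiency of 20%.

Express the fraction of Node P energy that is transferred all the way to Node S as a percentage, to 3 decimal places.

Product of link efficiencies: 0.17 × 0.17 × 0.2 = 0.00578
As a percentage: 0.00578 × 100 = 0.578%

0.578%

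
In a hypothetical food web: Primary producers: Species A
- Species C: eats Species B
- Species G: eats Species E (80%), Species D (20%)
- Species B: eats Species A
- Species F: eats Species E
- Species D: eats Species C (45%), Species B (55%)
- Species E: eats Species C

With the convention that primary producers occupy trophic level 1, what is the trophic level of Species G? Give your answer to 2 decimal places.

4.89

Species B: 1 + 1 = 2
Species C: 1 + 2 = 3
Species D: 1 + (0.45×3 + 0.55×2) = 3.45
Species E: 1 + 3 = 4
Species F: 1 + 4 = 5
Species G: 1 + (0.8×4 + 0.2×3.45) = 4.89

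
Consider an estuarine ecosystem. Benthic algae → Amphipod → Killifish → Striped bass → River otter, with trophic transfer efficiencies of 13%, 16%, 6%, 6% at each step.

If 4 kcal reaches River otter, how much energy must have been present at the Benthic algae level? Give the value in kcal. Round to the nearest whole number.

53419 kcal

Cumulative transfer efficiency: 0.13 × 0.16 × 0.06 × 0.06 = 0.00007488
Benthic algae energy = 4 / 0.00007488 = 53419 kcal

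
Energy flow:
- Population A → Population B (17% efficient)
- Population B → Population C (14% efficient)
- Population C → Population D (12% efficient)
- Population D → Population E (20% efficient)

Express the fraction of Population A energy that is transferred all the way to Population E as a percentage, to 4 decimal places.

0.0571%

Product of link efficiencies: 0.17 × 0.14 × 0.12 × 0.2 = 0.0005712
As a percentage: 0.0005712 × 100 = 0.0571%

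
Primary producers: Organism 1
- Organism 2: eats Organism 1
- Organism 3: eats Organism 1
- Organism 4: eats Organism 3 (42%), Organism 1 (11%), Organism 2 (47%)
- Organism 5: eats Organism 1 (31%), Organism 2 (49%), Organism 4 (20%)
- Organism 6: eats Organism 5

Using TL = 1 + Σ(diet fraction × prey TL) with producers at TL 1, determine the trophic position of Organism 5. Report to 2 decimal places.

2.87

Organism 2: 1 + 1 = 2
Organism 3: 1 + 1 = 2
Organism 4: 1 + (0.42×2 + 0.11×1 + 0.47×2) = 2.89
Organism 5: 1 + (0.31×1 + 0.49×2 + 0.2×2.89) = 2.868
Organism 6: 1 + 2.868 = 3.868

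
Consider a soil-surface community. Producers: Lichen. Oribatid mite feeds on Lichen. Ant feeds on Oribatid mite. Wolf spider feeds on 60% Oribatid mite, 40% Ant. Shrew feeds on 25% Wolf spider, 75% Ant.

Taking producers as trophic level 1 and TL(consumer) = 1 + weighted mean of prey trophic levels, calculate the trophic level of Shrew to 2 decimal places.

4.10

Oribatid mite: 1 + 1 = 2
Ant: 1 + 2 = 3
Wolf spider: 1 + (0.6×2 + 0.4×3) = 3.4
Shrew: 1 + (0.25×3.4 + 0.75×3) = 4.1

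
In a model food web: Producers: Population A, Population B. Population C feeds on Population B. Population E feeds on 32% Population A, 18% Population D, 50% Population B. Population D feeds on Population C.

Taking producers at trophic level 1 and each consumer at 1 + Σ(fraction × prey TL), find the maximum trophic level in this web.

Population C: 1 + 1 = 2
Population D: 1 + 2 = 3
Population E: 1 + (0.32×1 + 0.18×3 + 0.5×1) = 2.36

3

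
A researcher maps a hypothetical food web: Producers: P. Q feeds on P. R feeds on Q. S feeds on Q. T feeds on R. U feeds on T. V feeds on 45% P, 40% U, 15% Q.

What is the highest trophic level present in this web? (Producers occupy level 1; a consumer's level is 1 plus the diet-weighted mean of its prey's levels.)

Q: 1 + 1 = 2
R: 1 + 2 = 3
S: 1 + 2 = 3
T: 1 + 3 = 4
U: 1 + 4 = 5
V: 1 + (0.45×1 + 0.4×5 + 0.15×2) = 3.75

5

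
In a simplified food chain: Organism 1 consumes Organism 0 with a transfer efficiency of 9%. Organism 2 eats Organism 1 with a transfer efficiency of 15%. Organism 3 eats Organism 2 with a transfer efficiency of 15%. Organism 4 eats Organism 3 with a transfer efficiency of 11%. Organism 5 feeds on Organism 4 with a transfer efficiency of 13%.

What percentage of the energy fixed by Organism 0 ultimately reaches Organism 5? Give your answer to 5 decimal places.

0.00290%

Product of link efficiencies: 0.09 × 0.15 × 0.15 × 0.11 × 0.13 = 0.0000289575
As a percentage: 0.0000289575 × 100 = 0.00290%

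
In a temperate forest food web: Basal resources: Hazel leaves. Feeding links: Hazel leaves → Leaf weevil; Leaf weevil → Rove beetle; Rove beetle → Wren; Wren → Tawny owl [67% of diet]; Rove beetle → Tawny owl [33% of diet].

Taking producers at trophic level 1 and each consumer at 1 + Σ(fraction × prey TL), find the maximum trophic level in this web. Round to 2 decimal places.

Leaf weevil: 1 + 1 = 2
Rove beetle: 1 + 2 = 3
Wren: 1 + 3 = 4
Tawny owl: 1 + (0.67×4 + 0.33×3) = 4.67

4.67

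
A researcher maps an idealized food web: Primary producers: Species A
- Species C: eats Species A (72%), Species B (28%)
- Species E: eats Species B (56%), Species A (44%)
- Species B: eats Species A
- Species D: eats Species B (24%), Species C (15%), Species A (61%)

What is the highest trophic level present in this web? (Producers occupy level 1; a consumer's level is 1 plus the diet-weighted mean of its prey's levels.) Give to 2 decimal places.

Species B: 1 + 1 = 2
Species C: 1 + (0.72×1 + 0.28×2) = 2.28
Species D: 1 + (0.24×2 + 0.15×2.28 + 0.61×1) = 2.432
Species E: 1 + (0.56×2 + 0.44×1) = 2.56

2.56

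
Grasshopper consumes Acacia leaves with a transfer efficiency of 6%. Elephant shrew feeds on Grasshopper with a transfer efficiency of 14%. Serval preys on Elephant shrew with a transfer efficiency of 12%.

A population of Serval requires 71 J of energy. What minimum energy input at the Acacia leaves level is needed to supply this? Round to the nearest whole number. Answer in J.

70437 J

Cumulative transfer efficiency: 0.06 × 0.14 × 0.12 = 0.001008
Acacia leaves energy = 71 / 0.001008 = 70437 J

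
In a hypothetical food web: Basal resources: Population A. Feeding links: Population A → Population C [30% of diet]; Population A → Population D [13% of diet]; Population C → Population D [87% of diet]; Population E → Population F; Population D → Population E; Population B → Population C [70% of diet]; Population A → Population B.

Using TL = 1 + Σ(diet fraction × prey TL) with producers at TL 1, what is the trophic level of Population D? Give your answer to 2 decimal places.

3.48

Population B: 1 + 1 = 2
Population C: 1 + (0.3×1 + 0.7×2) = 2.7
Population D: 1 + (0.87×2.7 + 0.13×1) = 3.479
Population E: 1 + 3.479 = 4.479
Population F: 1 + 4.479 = 5.479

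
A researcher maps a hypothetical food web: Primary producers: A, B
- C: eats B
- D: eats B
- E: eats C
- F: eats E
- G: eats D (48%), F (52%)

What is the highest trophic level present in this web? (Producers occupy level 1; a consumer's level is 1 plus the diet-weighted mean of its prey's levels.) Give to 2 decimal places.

4.04

C: 1 + 1 = 2
D: 1 + 1 = 2
E: 1 + 2 = 3
F: 1 + 3 = 4
G: 1 + (0.48×2 + 0.52×4) = 4.04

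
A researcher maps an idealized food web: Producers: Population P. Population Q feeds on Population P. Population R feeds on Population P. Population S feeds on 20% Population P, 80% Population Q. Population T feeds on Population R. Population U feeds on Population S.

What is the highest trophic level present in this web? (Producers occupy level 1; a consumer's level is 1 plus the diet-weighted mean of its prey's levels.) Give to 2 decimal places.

3.80

Population Q: 1 + 1 = 2
Population R: 1 + 1 = 2
Population S: 1 + (0.2×1 + 0.8×2) = 2.8
Population T: 1 + 2 = 3
Population U: 1 + 2.8 = 3.8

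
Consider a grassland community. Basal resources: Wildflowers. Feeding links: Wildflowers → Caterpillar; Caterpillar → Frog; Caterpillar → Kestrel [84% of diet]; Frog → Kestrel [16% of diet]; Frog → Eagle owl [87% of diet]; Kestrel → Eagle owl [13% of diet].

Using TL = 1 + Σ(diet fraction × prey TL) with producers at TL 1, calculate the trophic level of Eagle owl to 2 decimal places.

Caterpillar: 1 + 1 = 2
Frog: 1 + 2 = 3
Kestrel: 1 + (0.84×2 + 0.16×3) = 3.16
Eagle owl: 1 + (0.87×3 + 0.13×3.16) = 4.0208

4.02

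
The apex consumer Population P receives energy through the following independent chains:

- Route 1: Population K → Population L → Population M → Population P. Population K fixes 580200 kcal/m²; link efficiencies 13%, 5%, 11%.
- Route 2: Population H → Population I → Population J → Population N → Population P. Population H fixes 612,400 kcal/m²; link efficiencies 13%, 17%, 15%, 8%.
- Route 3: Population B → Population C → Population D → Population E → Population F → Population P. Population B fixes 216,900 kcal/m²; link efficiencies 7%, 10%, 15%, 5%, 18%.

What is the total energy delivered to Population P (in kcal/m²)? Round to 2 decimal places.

Route 1: 580200 × 0.13 × 0.05 × 0.11 = 414.843 kcal/m²
Route 2: 612400 × 0.13 × 0.17 × 0.15 × 0.08 = 162.40848 kcal/m²
Route 3: 216900 × 0.07 × 0.1 × 0.15 × 0.05 × 0.18 = 2.049705 kcal/m²
Total at Population P: 414.843 + 162.40848 + 2.049705 = 579.301185 kcal/m²

579.30 kcal/m²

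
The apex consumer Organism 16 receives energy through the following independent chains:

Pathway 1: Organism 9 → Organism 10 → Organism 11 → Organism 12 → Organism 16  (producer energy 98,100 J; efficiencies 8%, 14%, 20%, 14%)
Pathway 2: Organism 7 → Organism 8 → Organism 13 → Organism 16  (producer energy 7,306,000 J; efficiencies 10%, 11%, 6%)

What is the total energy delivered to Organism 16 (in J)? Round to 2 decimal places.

4852.72 J

Pathway 1: 98100 × 0.08 × 0.14 × 0.2 × 0.14 = 30.76416 J
Pathway 2: 7306000 × 0.1 × 0.11 × 0.06 = 4821.96 J
Total at Organism 16: 30.76416 + 4821.96 = 4852.72416 J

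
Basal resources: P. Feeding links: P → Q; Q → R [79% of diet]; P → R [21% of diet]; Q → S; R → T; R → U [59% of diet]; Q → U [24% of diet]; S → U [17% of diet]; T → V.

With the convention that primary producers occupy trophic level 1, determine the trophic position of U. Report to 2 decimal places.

3.64

Q: 1 + 1 = 2
R: 1 + (0.79×2 + 0.21×1) = 2.79
S: 1 + 2 = 3
T: 1 + 2.79 = 3.79
U: 1 + (0.59×2.79 + 0.24×2 + 0.17×3) = 3.6361
V: 1 + 3.79 = 4.79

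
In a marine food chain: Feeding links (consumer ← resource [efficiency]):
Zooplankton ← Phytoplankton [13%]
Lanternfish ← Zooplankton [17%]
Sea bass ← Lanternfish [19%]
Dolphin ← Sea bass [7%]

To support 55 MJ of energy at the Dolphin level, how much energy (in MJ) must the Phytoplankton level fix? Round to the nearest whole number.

Cumulative transfer efficiency: 0.13 × 0.17 × 0.19 × 0.07 = 0.00029393
Phytoplankton energy = 55 / 0.00029393 = 187119 MJ

187119 MJ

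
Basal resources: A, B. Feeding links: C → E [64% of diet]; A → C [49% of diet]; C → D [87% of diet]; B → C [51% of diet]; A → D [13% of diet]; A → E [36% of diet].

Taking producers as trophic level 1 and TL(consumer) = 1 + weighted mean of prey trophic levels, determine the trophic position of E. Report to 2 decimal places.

2.64

C: 1 + (0.51×1 + 0.49×1) = 2
D: 1 + (0.87×2 + 0.13×1) = 2.87
E: 1 + (0.36×1 + 0.64×2) = 2.64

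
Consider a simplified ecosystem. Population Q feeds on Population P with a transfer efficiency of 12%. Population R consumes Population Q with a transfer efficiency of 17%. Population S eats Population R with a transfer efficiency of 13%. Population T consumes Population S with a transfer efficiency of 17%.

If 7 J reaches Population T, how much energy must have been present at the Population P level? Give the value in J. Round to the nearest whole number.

15527 J

Cumulative transfer efficiency: 0.12 × 0.17 × 0.13 × 0.17 = 0.00045084
Population P energy = 7 / 0.00045084 = 15527 J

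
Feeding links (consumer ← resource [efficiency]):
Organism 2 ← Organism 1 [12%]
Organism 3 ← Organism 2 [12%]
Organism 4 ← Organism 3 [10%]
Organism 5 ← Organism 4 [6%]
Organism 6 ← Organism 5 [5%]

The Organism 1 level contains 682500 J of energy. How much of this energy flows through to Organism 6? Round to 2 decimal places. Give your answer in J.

Organism 2: 682500 × 0.12 = 81900 J
Organism 3: 81900 × 0.12 = 9828 J
Organism 4: 9828 × 0.1 = 982.8 J
Organism 5: 982.8 × 0.06 = 58.968 J
Organism 6: 58.968 × 0.05 = 2.9484 J

2.95 J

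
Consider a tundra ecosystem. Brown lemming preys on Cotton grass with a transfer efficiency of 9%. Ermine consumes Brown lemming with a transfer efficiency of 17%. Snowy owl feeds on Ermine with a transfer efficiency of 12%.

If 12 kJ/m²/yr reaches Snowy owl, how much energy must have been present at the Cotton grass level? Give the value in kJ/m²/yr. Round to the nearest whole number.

Cumulative transfer efficiency: 0.09 × 0.17 × 0.12 = 0.001836
Cotton grass energy = 12 / 0.001836 = 6536 kJ/m²/yr

6536 kJ/m²/yr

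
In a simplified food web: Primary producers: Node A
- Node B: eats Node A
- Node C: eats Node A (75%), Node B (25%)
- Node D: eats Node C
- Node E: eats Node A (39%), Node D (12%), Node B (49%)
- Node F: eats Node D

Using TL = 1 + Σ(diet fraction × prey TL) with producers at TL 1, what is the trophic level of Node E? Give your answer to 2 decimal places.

2.76

Node B: 1 + 1 = 2
Node C: 1 + (0.75×1 + 0.25×2) = 2.25
Node D: 1 + 2.25 = 3.25
Node E: 1 + (0.39×1 + 0.12×3.25 + 0.49×2) = 2.76
Node F: 1 + 3.25 = 4.25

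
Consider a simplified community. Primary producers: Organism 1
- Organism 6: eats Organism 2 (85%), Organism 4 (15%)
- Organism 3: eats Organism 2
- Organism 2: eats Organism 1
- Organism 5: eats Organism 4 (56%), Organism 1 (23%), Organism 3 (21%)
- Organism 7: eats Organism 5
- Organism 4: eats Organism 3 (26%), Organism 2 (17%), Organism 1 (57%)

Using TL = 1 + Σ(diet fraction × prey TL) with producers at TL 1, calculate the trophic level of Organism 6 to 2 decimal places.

Organism 2: 1 + 1 = 2
Organism 3: 1 + 2 = 3
Organism 4: 1 + (0.26×3 + 0.17×2 + 0.57×1) = 2.69
Organism 5: 1 + (0.56×2.69 + 0.23×1 + 0.21×3) = 3.3664
Organism 6: 1 + (0.85×2 + 0.15×2.69) = 3.1035
Organism 7: 1 + 3.3664 = 4.3664

3.10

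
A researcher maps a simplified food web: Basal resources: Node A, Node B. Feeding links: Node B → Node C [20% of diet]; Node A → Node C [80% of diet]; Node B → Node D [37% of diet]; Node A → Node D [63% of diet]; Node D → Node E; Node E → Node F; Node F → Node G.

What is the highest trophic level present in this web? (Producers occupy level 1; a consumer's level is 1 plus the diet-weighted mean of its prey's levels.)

Node C: 1 + (0.2×1 + 0.8×1) = 2
Node D: 1 + (0.37×1 + 0.63×1) = 2
Node E: 1 + 2 = 3
Node F: 1 + 3 = 4
Node G: 1 + 4 = 5

5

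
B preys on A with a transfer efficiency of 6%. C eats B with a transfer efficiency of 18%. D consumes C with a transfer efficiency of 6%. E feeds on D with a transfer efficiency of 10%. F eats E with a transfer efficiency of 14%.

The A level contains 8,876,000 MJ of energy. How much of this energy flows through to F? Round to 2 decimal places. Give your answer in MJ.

80.52 MJ

B: 8876000 × 0.06 = 532560 MJ
C: 532560 × 0.18 = 95860.8 MJ
D: 95860.8 × 0.06 = 5751.648 MJ
E: 5751.648 × 0.1 = 575.1648 MJ
F: 575.1648 × 0.14 = 80.523072 MJ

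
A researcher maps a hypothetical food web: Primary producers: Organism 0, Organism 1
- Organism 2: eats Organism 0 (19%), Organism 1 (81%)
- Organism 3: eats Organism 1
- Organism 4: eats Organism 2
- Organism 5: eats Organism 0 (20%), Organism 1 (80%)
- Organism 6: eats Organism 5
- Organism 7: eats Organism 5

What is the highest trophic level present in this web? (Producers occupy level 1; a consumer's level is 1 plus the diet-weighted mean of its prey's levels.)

3

Organism 2: 1 + (0.19×1 + 0.81×1) = 2
Organism 3: 1 + 1 = 2
Organism 4: 1 + 2 = 3
Organism 5: 1 + (0.2×1 + 0.8×1) = 2
Organism 6: 1 + 2 = 3
Organism 7: 1 + 2 = 3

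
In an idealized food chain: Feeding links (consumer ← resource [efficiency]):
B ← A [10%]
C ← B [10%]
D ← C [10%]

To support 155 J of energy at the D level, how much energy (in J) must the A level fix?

155000 J

Cumulative transfer efficiency: 0.1 × 0.1 × 0.1 = 0.001
A energy = 155 / 0.001 = 155000 J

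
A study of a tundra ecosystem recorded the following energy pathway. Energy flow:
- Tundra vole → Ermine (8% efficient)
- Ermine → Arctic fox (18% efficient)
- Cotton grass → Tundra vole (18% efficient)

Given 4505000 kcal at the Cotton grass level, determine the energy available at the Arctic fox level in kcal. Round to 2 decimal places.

Tundra vole: 4505000 × 0.18 = 810900 kcal
Ermine: 810900 × 0.08 = 64872 kcal
Arctic fox: 64872 × 0.18 = 11676.96 kcal

11676.96 kcal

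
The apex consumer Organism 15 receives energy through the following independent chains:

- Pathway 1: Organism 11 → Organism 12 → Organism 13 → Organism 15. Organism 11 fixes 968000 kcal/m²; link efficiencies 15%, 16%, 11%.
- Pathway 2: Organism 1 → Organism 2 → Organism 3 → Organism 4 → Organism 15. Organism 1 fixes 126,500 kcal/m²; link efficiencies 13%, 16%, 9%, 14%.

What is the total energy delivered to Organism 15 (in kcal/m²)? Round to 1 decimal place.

Pathway 1: 968000 × 0.15 × 0.16 × 0.11 = 2555.52 kcal/m²
Pathway 2: 126500 × 0.13 × 0.16 × 0.09 × 0.14 = 33.15312 kcal/m²
Total at Organism 15: 2555.52 + 33.15312 = 2588.67312 kcal/m²

2588.7 kcal/m²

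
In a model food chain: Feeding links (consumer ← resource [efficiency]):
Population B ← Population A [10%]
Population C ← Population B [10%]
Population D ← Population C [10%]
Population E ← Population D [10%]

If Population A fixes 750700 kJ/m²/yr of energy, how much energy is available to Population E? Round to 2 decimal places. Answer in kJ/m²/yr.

Population B: 750700 × 0.1 = 75070 kJ/m²/yr
Population C: 75070 × 0.1 = 7507 kJ/m²/yr
Population D: 7507 × 0.1 = 750.7 kJ/m²/yr
Population E: 750.7 × 0.1 = 75.07 kJ/m²/yr

75.07 kJ/m²/yr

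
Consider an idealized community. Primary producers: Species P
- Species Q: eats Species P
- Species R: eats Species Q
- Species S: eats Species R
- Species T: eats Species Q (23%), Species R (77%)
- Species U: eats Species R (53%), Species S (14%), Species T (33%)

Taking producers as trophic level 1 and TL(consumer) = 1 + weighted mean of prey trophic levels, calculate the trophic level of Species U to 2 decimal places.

4.39

Species Q: 1 + 1 = 2
Species R: 1 + 2 = 3
Species S: 1 + 3 = 4
Species T: 1 + (0.23×2 + 0.77×3) = 3.77
Species U: 1 + (0.53×3 + 0.14×4 + 0.33×3.77) = 4.3941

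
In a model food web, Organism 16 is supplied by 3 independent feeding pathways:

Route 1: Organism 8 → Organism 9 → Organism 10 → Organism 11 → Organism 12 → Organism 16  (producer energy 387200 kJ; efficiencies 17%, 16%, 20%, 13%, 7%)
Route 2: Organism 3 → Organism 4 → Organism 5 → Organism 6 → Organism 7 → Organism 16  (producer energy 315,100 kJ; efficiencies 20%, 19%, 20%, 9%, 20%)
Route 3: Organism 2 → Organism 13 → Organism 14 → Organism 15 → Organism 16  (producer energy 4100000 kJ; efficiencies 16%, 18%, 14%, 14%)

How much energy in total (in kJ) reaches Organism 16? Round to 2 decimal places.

Route 1: 387200 × 0.17 × 0.16 × 0.2 × 0.13 × 0.07 = 19.1679488 kJ
Route 2: 315100 × 0.2 × 0.19 × 0.2 × 0.09 × 0.2 = 43.10568 kJ
Route 3: 4100000 × 0.16 × 0.18 × 0.14 × 0.14 = 2314.368 kJ
Total at Organism 16: 19.1679488 + 43.10568 + 2314.368 = 2376.6416288 kJ

2376.64 kJ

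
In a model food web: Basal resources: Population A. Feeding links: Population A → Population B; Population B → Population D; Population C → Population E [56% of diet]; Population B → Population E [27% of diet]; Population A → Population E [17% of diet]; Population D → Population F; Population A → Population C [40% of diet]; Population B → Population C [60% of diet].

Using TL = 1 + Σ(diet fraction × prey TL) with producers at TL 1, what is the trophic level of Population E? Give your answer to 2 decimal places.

3.17

Population B: 1 + 1 = 2
Population C: 1 + (0.4×1 + 0.6×2) = 2.6
Population D: 1 + 2 = 3
Population E: 1 + (0.56×2.6 + 0.17×1 + 0.27×2) = 3.166
Population F: 1 + 3 = 4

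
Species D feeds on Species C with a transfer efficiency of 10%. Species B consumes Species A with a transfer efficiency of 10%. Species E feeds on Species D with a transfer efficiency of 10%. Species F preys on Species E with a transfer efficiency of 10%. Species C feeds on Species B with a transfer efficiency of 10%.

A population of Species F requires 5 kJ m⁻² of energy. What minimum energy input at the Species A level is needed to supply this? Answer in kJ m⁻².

Cumulative transfer efficiency: 0.1 × 0.1 × 0.1 × 0.1 × 0.1 = 0.00001
Species A energy = 5 / 0.00001 = 500000 kJ m⁻²

500000 kJ m⁻²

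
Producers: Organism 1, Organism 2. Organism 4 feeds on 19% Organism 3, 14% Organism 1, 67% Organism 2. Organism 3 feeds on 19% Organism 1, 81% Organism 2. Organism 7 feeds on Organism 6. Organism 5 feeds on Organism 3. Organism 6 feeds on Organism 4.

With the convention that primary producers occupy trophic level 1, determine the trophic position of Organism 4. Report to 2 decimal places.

2.19

Organism 3: 1 + (0.19×1 + 0.81×1) = 2
Organism 4: 1 + (0.19×2 + 0.14×1 + 0.67×1) = 2.19
Organism 5: 1 + 2 = 3
Organism 6: 1 + 2.19 = 3.19
Organism 7: 1 + 3.19 = 4.19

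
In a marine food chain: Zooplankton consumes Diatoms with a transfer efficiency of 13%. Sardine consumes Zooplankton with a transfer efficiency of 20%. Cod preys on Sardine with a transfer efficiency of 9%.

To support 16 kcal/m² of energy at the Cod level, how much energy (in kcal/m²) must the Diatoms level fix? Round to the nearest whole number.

6838 kcal/m²

Cumulative transfer efficiency: 0.13 × 0.2 × 0.09 = 0.00234
Diatoms energy = 16 / 0.00234 = 6838 kcal/m²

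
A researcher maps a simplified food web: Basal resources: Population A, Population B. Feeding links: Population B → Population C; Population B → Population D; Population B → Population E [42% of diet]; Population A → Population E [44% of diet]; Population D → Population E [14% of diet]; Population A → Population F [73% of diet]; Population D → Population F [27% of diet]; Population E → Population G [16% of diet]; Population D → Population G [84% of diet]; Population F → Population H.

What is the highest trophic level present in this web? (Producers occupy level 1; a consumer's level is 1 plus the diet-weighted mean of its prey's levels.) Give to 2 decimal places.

Population C: 1 + 1 = 2
Population D: 1 + 1 = 2
Population E: 1 + (0.42×1 + 0.44×1 + 0.14×2) = 2.14
Population F: 1 + (0.73×1 + 0.27×2) = 2.27
Population G: 1 + (0.16×2.14 + 0.84×2) = 3.0224
Population H: 1 + 2.27 = 3.27

3.27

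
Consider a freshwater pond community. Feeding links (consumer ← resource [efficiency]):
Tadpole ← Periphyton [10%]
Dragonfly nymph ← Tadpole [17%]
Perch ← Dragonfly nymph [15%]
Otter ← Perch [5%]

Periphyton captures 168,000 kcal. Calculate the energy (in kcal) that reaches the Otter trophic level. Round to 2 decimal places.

Tadpole: 168000 × 0.1 = 16800 kcal
Dragonfly nymph: 16800 × 0.17 = 2856 kcal
Perch: 2856 × 0.15 = 428.4 kcal
Otter: 428.4 × 0.05 = 21.42 kcal

21.42 kcal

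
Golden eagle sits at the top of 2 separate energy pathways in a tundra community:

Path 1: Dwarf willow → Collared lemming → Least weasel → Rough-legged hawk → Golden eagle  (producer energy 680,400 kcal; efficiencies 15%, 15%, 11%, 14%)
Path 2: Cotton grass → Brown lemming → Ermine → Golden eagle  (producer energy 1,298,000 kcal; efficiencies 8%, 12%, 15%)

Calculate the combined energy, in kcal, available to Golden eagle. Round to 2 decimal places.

2104.88 kcal

Path 1: 680400 × 0.15 × 0.15 × 0.11 × 0.14 = 235.7586 kcal
Path 2: 1298000 × 0.08 × 0.12 × 0.15 = 1869.12 kcal
Total at Golden eagle: 235.7586 + 1869.12 = 2104.8786 kcal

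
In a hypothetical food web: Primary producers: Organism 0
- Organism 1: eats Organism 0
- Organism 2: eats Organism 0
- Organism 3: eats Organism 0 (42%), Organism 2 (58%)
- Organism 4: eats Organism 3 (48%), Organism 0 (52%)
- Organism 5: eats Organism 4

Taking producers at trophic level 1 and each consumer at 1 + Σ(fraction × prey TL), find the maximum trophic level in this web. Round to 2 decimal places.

3.76

Organism 1: 1 + 1 = 2
Organism 2: 1 + 1 = 2
Organism 3: 1 + (0.42×1 + 0.58×2) = 2.58
Organism 4: 1 + (0.48×2.58 + 0.52×1) = 2.7584
Organism 5: 1 + 2.7584 = 3.7584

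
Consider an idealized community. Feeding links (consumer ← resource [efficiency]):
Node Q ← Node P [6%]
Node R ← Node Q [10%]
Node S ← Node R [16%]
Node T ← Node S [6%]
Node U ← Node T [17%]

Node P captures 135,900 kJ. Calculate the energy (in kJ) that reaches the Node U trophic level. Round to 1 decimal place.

1.3 kJ

Node Q: 135900 × 0.06 = 8154 kJ
Node R: 8154 × 0.1 = 815.4 kJ
Node S: 815.4 × 0.16 = 130.464 kJ
Node T: 130.464 × 0.06 = 7.82784 kJ
Node U: 7.82784 × 0.17 = 1.3307328 kJ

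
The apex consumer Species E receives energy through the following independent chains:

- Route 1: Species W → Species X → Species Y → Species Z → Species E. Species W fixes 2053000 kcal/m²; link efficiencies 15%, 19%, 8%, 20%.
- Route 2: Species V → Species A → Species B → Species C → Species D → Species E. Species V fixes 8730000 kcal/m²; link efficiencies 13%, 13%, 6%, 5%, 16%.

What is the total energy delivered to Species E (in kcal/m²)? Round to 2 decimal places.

Route 1: 2053000 × 0.15 × 0.19 × 0.08 × 0.2 = 936.168 kcal/m²
Route 2: 8730000 × 0.13 × 0.13 × 0.06 × 0.05 × 0.16 = 70.81776 kcal/m²
Total at Species E: 936.168 + 70.81776 = 1006.98576 kcal/m²

1006.99 kcal/m²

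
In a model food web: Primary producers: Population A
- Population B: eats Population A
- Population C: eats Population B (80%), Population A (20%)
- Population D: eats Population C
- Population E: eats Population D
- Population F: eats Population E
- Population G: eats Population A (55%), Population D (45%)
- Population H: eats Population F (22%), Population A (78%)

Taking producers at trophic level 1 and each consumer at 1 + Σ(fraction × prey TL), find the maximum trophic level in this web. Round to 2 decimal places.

5.80

Population B: 1 + 1 = 2
Population C: 1 + (0.8×2 + 0.2×1) = 2.8
Population D: 1 + 2.8 = 3.8
Population E: 1 + 3.8 = 4.8
Population F: 1 + 4.8 = 5.8
Population G: 1 + (0.55×1 + 0.45×3.8) = 3.26
Population H: 1 + (0.22×5.8 + 0.78×1) = 3.056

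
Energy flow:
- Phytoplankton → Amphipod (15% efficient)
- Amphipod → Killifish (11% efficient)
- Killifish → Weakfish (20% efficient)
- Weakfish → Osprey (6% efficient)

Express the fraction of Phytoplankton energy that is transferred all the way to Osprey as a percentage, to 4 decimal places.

Product of link efficiencies: 0.15 × 0.11 × 0.2 × 0.06 = 0.000198
As a percentage: 0.000198 × 100 = 0.0198%

0.0198%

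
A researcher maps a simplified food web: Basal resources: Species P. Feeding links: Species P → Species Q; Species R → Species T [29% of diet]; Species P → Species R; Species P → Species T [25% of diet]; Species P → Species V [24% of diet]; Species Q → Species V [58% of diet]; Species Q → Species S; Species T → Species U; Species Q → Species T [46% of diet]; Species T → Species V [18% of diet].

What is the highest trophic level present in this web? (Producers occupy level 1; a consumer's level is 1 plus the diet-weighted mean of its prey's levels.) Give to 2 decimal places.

3.75

Species Q: 1 + 1 = 2
Species R: 1 + 1 = 2
Species S: 1 + 2 = 3
Species T: 1 + (0.25×1 + 0.46×2 + 0.29×2) = 2.75
Species U: 1 + 2.75 = 3.75
Species V: 1 + (0.58×2 + 0.18×2.75 + 0.24×1) = 2.895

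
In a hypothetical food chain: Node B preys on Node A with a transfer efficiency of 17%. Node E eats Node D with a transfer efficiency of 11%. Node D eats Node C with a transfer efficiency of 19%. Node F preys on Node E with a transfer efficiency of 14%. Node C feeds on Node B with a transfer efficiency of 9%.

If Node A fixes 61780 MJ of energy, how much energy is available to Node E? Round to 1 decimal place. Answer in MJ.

19.8 MJ

Node B: 61780 × 0.17 = 10502.6 MJ
Node C: 10502.6 × 0.09 = 945.234 MJ
Node D: 945.234 × 0.19 = 179.59446 MJ
Node E: 179.59446 × 0.11 = 19.7553906 MJ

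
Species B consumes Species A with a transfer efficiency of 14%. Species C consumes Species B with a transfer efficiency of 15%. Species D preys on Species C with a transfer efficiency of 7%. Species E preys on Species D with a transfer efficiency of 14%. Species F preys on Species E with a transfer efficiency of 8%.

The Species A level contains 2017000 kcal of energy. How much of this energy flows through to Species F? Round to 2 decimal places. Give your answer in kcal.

Species B: 2017000 × 0.14 = 282380 kcal
Species C: 282380 × 0.15 = 42357 kcal
Species D: 42357 × 0.07 = 2964.99 kcal
Species E: 2964.99 × 0.14 = 415.0986 kcal
Species F: 415.0986 × 0.08 = 33.207888 kcal

33.21 kcal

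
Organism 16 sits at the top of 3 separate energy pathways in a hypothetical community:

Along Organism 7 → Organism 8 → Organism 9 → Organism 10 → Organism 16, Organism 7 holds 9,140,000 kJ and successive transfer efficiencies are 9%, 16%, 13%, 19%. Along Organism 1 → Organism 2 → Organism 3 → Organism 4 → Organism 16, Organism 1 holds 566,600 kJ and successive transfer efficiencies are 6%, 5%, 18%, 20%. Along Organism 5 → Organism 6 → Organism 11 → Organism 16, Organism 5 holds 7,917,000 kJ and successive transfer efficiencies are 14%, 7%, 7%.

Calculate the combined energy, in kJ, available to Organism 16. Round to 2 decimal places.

Via Organism 7: 9140000 × 0.09 × 0.16 × 0.13 × 0.19 = 3250.9152 kJ
Via Organism 1: 566600 × 0.06 × 0.05 × 0.18 × 0.2 = 61.1928 kJ
Via Organism 5: 7917000 × 0.14 × 0.07 × 0.07 = 5431.062 kJ
Total at Organism 16: 3250.9152 + 61.1928 + 5431.062 = 8743.17 kJ

8743.17 kJ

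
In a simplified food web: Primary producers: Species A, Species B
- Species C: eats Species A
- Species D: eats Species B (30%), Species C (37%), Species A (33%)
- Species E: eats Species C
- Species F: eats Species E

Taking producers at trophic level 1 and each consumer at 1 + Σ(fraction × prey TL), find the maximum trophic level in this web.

4

Species C: 1 + 1 = 2
Species D: 1 + (0.3×1 + 0.37×2 + 0.33×1) = 2.37
Species E: 1 + 2 = 3
Species F: 1 + 3 = 4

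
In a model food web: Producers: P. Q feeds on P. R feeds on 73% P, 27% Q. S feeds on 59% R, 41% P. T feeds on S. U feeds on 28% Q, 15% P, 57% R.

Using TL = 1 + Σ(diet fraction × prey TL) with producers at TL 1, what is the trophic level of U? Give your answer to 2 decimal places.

3.00

Q: 1 + 1 = 2
R: 1 + (0.73×1 + 0.27×2) = 2.27
S: 1 + (0.59×2.27 + 0.41×1) = 2.7493
T: 1 + 2.7493 = 3.7493
U: 1 + (0.28×2 + 0.15×1 + 0.57×2.27) = 3.0039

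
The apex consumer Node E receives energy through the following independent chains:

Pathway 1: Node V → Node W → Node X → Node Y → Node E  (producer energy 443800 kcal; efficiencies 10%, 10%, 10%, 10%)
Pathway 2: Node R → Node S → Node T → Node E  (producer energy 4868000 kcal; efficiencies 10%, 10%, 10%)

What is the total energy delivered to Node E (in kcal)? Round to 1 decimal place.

Pathway 1: 443800 × 0.1 × 0.1 × 0.1 × 0.1 = 44.38 kcal
Pathway 2: 4868000 × 0.1 × 0.1 × 0.1 = 4868 kcal
Total at Node E: 44.38 + 4868 = 4912.38 kcal

4912.4 kcal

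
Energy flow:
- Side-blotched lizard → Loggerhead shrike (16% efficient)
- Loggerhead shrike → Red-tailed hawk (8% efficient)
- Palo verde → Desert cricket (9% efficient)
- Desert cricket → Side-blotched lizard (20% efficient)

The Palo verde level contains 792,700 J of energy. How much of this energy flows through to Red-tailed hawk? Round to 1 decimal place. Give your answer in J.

Desert cricket: 792700 × 0.09 = 71343 J
Side-blotched lizard: 71343 × 0.2 = 14268.6 J
Loggerhead shrike: 14268.6 × 0.16 = 2282.976 J
Red-tailed hawk: 2282.976 × 0.08 = 182.63808 J

182.6 J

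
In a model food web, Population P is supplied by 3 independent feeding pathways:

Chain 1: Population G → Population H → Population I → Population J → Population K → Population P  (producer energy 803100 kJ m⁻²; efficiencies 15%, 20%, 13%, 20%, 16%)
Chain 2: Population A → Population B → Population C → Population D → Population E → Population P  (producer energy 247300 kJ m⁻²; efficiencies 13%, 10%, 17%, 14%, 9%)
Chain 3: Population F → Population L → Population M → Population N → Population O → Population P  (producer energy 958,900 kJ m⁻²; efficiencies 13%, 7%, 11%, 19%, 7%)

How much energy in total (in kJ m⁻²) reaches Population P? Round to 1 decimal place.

Chain 1: 803100 × 0.15 × 0.2 × 0.13 × 0.2 × 0.16 = 100.22688 kJ m⁻²
Chain 2: 247300 × 0.13 × 0.1 × 0.17 × 0.14 × 0.09 = 6.8863158 kJ m⁻²
Chain 3: 958900 × 0.13 × 0.07 × 0.11 × 0.19 × 0.07 = 12.76612337 kJ m⁻²
Total at Population P: 100.22688 + 6.8863158 + 12.76612337 = 119.87931917 kJ m⁻²

119.9 kJ m⁻²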